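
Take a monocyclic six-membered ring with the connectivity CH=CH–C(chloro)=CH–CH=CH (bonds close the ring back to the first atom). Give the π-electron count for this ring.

6

All ring atoms are sp² and supply a p orbital to the ring (the double-bond atoms are sp², each contributing one p electron); the conjugation is uninterrupted.
Adding the contributions, 3 × 2 = 6 from the 3 double-bond units.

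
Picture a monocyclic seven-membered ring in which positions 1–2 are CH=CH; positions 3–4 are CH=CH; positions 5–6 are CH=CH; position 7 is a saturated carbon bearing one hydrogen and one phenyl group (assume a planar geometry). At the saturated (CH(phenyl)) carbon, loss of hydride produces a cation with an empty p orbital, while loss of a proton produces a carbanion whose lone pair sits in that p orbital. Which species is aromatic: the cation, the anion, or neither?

Both ions have a continuous loop of p orbitals — each ring atom is sp².
Cation: 3 × 2 + 0 = 6 π electrons → 4(1)+2, aromatic.
Anion: 3 × 2 + 2 = 8 π electrons → 4(2), antiaromatic.

The cation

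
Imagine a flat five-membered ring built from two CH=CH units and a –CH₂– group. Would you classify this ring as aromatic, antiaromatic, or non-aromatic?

Non-aromatic

The CH2 carbon is saturated: the tetrahedral CH₂ carbon is sp³ and has no p orbital in the ring π system. Conjugation is not continuous around the ring.
Without a continuous loop of overlapping p orbitals the Hückel electron count never comes into play.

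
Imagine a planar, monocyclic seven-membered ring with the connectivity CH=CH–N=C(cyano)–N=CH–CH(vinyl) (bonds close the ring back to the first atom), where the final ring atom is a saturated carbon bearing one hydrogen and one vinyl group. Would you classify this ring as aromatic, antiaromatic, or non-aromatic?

Non-aromatic

The CH(vinyl) carbon is saturated: that saturated carbon is sp³ and has no p orbital in the ring π system. Conjugation is not continuous around the ring.
A ring that is not fully conjugated cannot be aromatic or antiaromatic regardless of its π-electron count.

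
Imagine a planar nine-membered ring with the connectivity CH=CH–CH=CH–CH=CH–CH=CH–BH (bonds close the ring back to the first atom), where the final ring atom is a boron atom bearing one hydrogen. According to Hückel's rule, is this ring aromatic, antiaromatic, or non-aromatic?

Antiaromatic

Every ring atom contributes a p orbital perpendicular to the ring (every atom in a ring double bond is sp² and brings one electron to the p orbital; the boron has an empty p orbital), so the π system is cyclic and fully conjugated.
Tallying contributions gives 4 × 2 = 8 from the double-bond units + 0 from the BH atom = 8.
8 is a 4n count (n = 2), so the planar conjugated ring is antiaromatic.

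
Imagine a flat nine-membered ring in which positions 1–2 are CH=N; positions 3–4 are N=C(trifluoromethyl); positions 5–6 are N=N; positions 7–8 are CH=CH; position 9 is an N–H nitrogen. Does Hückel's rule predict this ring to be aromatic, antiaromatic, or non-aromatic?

Aromatic

Check conjugation: the double-bond atoms are sp², each contributing one p electron; each sp² =N– keeps its lone pair in-plane and puts one electron into the π system; the pyrrole-type nitrogen donates its lone pair from the p orbital — every position has a p orbital, so the cyclic π system is continuous.
Adding the contributions, 4 × 2 = 8 from the double-bond units + 2 from the NH atom = 10.
Since 10 = 4·2 + 2, the ring meets the 4n+2 criterion.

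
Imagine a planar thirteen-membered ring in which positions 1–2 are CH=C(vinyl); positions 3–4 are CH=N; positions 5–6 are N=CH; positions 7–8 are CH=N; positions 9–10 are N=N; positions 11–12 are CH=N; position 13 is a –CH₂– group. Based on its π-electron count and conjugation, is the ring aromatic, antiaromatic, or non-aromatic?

Non-aromatic

The CH2 carbon is saturated: the tetrahedral CH₂ carbon is sp³ and has no p orbital in the ring π system. Conjugation is not continuous around the ring.
A ring that is not fully conjugated cannot be aromatic or antiaromatic regardless of its π-electron count.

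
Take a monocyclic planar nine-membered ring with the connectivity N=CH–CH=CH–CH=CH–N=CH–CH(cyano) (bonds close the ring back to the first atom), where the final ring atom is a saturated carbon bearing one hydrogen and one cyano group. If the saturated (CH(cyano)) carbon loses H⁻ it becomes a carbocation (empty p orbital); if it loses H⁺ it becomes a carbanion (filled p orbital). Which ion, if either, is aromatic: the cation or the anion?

In both ions every ring atom is sp² and contributes a p orbital, so both rings are fully conjugated.
Cation: 4 × 2 + 0 = 8 π electrons → 4(2), antiaromatic.
Anion: 4 × 2 + 2 = 10 π electrons → 4(2)+2, aromatic.

The anion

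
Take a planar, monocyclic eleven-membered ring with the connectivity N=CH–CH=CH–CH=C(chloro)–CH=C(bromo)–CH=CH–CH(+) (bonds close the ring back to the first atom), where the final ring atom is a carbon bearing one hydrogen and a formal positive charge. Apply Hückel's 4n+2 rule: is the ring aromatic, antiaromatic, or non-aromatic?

All ring atoms are sp² and supply a p orbital to the ring (every atom in a ring double bond is sp² and brings one electron to the p orbital; each =N– nitrogen is pyridine-type (lone pair in the sp² plane, one electron in the p orbital); the carbocation has an empty p orbital); the conjugation is uninterrupted.
Tallying contributions gives 5 × 2 = 10 from the double-bond units + 0 from the CH(+) atom = 10.
With 10 π electrons (n = 2), the Hückel 4n+2 condition holds.

Aromatic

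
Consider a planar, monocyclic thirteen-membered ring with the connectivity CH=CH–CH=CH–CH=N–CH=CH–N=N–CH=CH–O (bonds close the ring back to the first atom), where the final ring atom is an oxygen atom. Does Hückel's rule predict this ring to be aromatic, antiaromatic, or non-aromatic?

All ring atoms are sp² and supply a p orbital to the ring (the double-bond atoms are sp², each contributing one p electron; the doubly-bonded nitrogens are pyridine-type — their lone pairs lie in the ring plane, leaving one electron in the p orbital; the oxygen donates one lone pair from its p orbital); the conjugation is uninterrupted.
Tallying contributions gives 6 × 2 = 12 from the double-bond units + 2 from the O atom = 14.
With 14 π electrons (n = 3), the Hückel 4n+2 condition holds.

Aromatic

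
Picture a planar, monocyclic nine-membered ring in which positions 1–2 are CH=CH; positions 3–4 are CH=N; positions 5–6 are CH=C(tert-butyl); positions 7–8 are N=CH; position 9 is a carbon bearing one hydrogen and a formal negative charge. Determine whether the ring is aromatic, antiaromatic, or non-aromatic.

All ring atoms are sp² and supply a p orbital to the ring (every atom in a ring double bond is sp² and brings one electron to the p orbital; the doubly-bonded nitrogens are pyridine-type — their lone pairs lie in the ring plane, leaving one electron in the p orbital; the carbanion's lone pair occupies the p orbital); the conjugation is uninterrupted.
π-electron count: 4 × 2 = 8 from the double-bond units + 2 from the CH(-) atom = 10.
With 10 π electrons (n = 2), the Hückel 4n+2 condition holds.

Aromatic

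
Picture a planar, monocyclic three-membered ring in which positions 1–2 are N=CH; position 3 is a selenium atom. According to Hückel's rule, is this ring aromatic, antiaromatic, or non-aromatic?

Antiaromatic

All ring atoms are sp² and supply a p orbital to the ring (every atom in a ring double bond is sp² and brings one electron to the p orbital; each sp² =N– keeps its lone pair in-plane and puts one electron into the π system; the selenium donates one lone pair from its p orbital); the conjugation is uninterrupted.
Adding the contributions, 1 × 2 = 2 from the double-bond unit + 2 from the Se atom = 4.
4 is a 4n count (n = 1), so the planar conjugated ring is antiaromatic.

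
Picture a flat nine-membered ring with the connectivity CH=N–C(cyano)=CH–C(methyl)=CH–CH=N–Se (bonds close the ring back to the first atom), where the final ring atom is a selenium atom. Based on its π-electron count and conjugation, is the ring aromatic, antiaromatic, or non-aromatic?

Check conjugation: each doubly-bonded ring atom is sp² with one p-orbital electron; each sp² =N– keeps its lone pair in-plane and puts one electron into the π system; the selenium donates one lone pair from its p orbital — every position has a p orbital, so the cyclic π system is continuous.
π-electron count: 4 × 2 = 8 from the double-bond units + 2 from the Se atom = 10.
10 = 4(2) + 2, which satisfies Hückel's 4n+2 rule.

Aromatic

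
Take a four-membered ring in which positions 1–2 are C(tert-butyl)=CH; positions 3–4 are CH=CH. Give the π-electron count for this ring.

4

All ring atoms are sp² and supply a p orbital to the ring (each doubly-bonded ring atom is sp² with one p-orbital electron); the conjugation is uninterrupted.
π-electron count: 2 × 2 = 4 from the 2 double-bond units.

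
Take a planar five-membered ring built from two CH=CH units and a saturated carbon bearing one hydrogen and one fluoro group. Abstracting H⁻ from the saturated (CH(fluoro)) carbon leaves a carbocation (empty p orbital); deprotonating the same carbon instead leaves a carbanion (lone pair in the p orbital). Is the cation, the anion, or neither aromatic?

Once that carbon is sp², every ring atom has a p orbital and both ions are fully conjugated.
Cation: 2 × 2 + 0 = 4 π electrons → 4(1), antiaromatic.
Anion: 2 × 2 + 2 = 6 π electrons → 4(1)+2, aromatic.

The anion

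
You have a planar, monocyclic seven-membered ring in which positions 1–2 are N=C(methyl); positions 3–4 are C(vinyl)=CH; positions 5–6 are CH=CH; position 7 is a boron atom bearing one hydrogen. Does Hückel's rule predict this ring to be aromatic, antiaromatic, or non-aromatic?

Check conjugation: every atom in a ring double bond is sp² and brings one electron to the p orbital; the doubly-bonded nitrogens are pyridine-type — their lone pairs lie in the ring plane, leaving one electron in the p orbital; the boron has an empty p orbital — every position has a p orbital, so the cyclic π system is continuous.
Counting π electrons: 3 × 2 = 6 from the double-bond units + 0 from the BH atom = 6.
That gives a 4n+2 count (6, n = 1).

Aromatic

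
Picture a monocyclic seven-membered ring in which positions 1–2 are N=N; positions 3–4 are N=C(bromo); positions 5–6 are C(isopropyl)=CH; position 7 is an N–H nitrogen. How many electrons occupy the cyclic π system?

All ring atoms are sp² and supply a p orbital to the ring (each doubly-bonded ring atom is sp² with one p-orbital electron; the doubly-bonded nitrogens are pyridine-type — their lone pairs lie in the ring plane, leaving one electron in the p orbital; the pyrrole-type nitrogen donates its lone pair from the p orbital); the conjugation is uninterrupted.
Tallying contributions gives 3 × 2 = 6 from the double-bond units + 2 from the NH atom = 8.

8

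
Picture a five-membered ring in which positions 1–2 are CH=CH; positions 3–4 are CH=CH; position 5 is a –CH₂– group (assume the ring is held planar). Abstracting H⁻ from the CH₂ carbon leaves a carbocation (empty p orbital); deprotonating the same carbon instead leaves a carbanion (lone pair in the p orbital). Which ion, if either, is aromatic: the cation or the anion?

Once that carbon is sp², every ring atom has a p orbital and both ions are fully conjugated.
Cation: 2 × 2 + 0 = 4 π electrons → 4(1), antiaromatic.
Anion: 2 × 2 + 2 = 6 π electrons → 4(1)+2, aromatic.

The anion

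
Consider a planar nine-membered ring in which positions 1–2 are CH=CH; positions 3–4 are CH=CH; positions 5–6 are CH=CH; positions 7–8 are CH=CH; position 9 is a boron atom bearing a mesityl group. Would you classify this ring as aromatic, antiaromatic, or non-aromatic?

Antiaromatic

Every ring atom contributes a p orbital perpendicular to the ring (every atom in a ring double bond is sp² and brings one electron to the p orbital; the boron has an empty p orbital), so the π system is cyclic and fully conjugated.
Adding the contributions, 4 × 2 = 8 from the double-bond units + 0 from the B(mesityl) atom = 8.
8 = 4(2); a planar, fully conjugated 4n system is antiaromatic.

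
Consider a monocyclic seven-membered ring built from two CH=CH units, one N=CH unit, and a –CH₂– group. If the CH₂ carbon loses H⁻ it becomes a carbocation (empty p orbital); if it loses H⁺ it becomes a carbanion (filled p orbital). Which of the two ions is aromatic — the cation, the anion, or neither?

In either ion the ring is fully conjugated: every atom, including the new sp² carbon, supplies a p orbital.
Cation: 3 × 2 + 0 = 6 π electrons → 4(1)+2, aromatic.
Anion: 3 × 2 + 2 = 8 π electrons → 4(2), antiaromatic.

The cation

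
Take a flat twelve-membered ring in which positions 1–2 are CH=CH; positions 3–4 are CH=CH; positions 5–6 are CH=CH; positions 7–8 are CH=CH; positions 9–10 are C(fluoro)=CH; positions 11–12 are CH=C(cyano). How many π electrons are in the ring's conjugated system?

Check conjugation: each doubly-bonded ring atom is sp² with one p-orbital electron — every position has a p orbital, so the cyclic π system is continuous.
π-electron count: 6 × 2 = 12 from the 6 double-bond units.

12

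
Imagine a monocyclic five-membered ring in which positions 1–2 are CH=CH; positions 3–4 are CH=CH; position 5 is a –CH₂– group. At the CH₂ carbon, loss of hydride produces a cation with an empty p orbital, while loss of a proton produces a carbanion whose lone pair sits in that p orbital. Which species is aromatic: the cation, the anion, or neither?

The anion

In either ion the ring is fully conjugated: every atom, including the new sp² carbon, supplies a p orbital.
Cation: 2 × 2 + 0 = 4 π electrons → 4(1), antiaromatic.
Anion: 2 × 2 + 2 = 6 π electrons → 4(1)+2, aromatic.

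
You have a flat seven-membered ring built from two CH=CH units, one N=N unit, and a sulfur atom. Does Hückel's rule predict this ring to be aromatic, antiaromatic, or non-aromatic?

The p orbitals form a continuous loop: every atom in a ring double bond is sp² and brings one electron to the p orbital; the doubly-bonded nitrogens are pyridine-type — their lone pairs lie in the ring plane, leaving one electron in the p orbital; the sulfur donates one lone pair from its p orbital. The ring is fully conjugated.
Counting π electrons: 3 × 2 = 6 from the double-bond units + 2 from the S atom = 8.
A 4n π count (8, n = 2) in a planar conjugated ring means antiaromatic.

Antiaromatic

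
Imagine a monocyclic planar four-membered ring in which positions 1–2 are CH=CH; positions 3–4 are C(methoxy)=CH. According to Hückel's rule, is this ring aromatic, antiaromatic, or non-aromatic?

Antiaromatic

Check conjugation: the double-bond atoms are sp², each contributing one p electron — every position has a p orbital, so the cyclic π system is continuous.
Adding the contributions, 2 × 2 = 4 from the 2 double-bond units.
A 4n π count (4, n = 1) in a planar conjugated ring means antiaromatic.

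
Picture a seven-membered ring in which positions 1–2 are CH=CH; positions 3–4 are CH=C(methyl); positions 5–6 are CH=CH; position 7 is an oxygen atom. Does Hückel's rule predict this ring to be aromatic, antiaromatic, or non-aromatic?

Antiaromatic

All ring atoms are sp² and supply a p orbital to the ring (each doubly-bonded ring atom is sp² with one p-orbital electron; the oxygen donates one lone pair from its p orbital); the conjugation is uninterrupted.
π-electron count: 3 × 2 = 6 from the double-bond units + 2 from the O atom = 8.
8 is a 4n count (n = 2), so the planar conjugated ring is antiaromatic.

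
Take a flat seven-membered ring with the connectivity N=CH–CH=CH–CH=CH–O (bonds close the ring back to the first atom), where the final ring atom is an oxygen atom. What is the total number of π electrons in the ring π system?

8

Check conjugation: the double-bond atoms are sp², each contributing one p electron; each sp² =N– keeps its lone pair in-plane and puts one electron into the π system; the oxygen donates one lone pair from its p orbital — every position has a p orbital, so the cyclic π system is continuous.
Tallying contributions gives 3 × 2 = 6 from the double-bond units + 2 from the O atom = 8.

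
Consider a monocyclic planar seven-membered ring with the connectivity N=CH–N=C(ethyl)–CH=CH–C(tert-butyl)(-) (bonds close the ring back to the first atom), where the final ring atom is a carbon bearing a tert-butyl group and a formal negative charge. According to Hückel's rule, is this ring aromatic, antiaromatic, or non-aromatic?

The p orbitals form a continuous loop: the double-bond atoms are sp², each contributing one p electron; each =N– nitrogen is pyridine-type (lone pair in the sp² plane, one electron in the p orbital); the carbanion's lone pair occupies the p orbital. The ring is fully conjugated.
Adding the contributions, 3 × 2 = 6 from the double-bond units + 2 from the C(tert-butyl)(-) atom = 8.
With 8 = 4·2 π electrons, Hückel's rule classifies the planar ring as antiaromatic.

Antiaromatic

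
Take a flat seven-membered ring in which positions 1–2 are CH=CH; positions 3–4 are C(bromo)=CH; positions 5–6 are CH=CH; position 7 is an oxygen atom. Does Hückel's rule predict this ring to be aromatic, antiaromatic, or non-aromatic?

The p orbitals form a continuous loop: the double-bond atoms are sp², each contributing one p electron; the oxygen donates one lone pair from its p orbital. The ring is fully conjugated.
Adding the contributions, 3 × 2 = 6 from the double-bond units + 2 from the O atom = 8.
With 8 = 4·2 π electrons, Hückel's rule classifies the planar ring as antiaromatic.

Antiaromatic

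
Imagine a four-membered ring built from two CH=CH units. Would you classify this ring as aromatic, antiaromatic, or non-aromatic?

Antiaromatic

Check conjugation: every atom in a ring double bond is sp² and brings one electron to the p orbital — every position has a p orbital, so the cyclic π system is continuous.
Tallying contributions gives 2 × 2 = 4 from the 2 double-bond units.
With 4 = 4·1 π electrons, Hückel's rule classifies the planar ring as antiaromatic.
(This ring is cyclobutadiene.)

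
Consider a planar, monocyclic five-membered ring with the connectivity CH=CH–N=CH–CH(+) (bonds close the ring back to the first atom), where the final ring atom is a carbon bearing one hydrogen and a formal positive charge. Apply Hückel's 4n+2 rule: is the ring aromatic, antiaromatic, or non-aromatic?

Antiaromatic

Check conjugation: each doubly-bonded ring atom is sp² with one p-orbital electron; each sp² =N– keeps its lone pair in-plane and puts one electron into the π system; the carbocation has an empty p orbital — every position has a p orbital, so the cyclic π system is continuous.
Counting π electrons: 2 × 2 = 4 from the double-bond units + 0 from the CH(+) atom = 4.
A 4n π count (4, n = 1) in a planar conjugated ring means antiaromatic.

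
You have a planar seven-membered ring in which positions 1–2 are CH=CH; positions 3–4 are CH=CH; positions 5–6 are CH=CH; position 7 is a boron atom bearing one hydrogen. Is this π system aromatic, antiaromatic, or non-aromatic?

The p orbitals form a continuous loop: each doubly-bonded ring atom is sp² with one p-orbital electron; the boron has an empty p orbital. The ring is fully conjugated.
π-electron count: 3 × 2 = 6 from the double-bond units + 0 from the BH atom = 6.
Since 6 = 4·1 + 2, the ring meets the 4n+2 criterion.

Aromatic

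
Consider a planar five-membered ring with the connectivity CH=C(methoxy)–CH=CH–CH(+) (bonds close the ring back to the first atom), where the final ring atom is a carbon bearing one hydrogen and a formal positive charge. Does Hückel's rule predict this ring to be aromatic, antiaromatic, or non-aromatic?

Antiaromatic

All ring atoms are sp² and supply a p orbital to the ring (every atom in a ring double bond is sp² and brings one electron to the p orbital; the carbocation has an empty p orbital); the conjugation is uninterrupted.
Counting π electrons: 2 × 2 = 4 from the double-bond units + 0 from the CH(+) atom = 4.
4 is a 4n count (n = 1), so the planar conjugated ring is antiaromatic.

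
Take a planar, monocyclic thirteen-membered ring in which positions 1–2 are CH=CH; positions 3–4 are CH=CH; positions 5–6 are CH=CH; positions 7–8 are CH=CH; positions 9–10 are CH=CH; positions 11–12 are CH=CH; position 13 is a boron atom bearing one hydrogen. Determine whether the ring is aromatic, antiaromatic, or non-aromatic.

Antiaromatic

Every ring atom contributes a p orbital perpendicular to the ring (every atom in a ring double bond is sp² and brings one electron to the p orbital; the boron has an empty p orbital), so the π system is cyclic and fully conjugated.
Adding the contributions, 6 × 2 = 12 from the double-bond units + 0 from the BH atom = 12.
With 12 = 4·3 π electrons, Hückel's rule classifies the planar ring as antiaromatic.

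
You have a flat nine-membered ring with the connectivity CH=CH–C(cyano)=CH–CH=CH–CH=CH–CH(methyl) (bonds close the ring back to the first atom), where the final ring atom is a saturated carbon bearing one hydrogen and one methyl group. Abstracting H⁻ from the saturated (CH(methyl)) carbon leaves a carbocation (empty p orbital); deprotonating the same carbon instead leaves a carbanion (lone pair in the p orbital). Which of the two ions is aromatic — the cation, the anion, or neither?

Both ions have a continuous loop of p orbitals — each ring atom is sp².
Cation: 4 × 2 + 0 = 8 π electrons → 4(2), antiaromatic.
Anion: 4 × 2 + 2 = 10 π electrons → 4(2)+2, aromatic.

The anion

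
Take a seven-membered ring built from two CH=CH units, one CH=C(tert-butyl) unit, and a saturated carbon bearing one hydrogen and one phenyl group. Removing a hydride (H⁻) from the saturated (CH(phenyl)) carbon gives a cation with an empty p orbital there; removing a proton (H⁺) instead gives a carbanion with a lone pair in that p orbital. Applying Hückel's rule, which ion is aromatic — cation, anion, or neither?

Both ions have a continuous loop of p orbitals — each ring atom is sp².
Cation: 3 × 2 + 0 = 6 π electrons → 4(1)+2, aromatic.
Anion: 3 × 2 + 2 = 8 π electrons → 4(2), antiaromatic.

The cation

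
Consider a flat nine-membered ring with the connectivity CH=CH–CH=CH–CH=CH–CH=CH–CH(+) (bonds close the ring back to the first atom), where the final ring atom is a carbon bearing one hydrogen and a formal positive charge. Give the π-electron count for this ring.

The p orbitals form a continuous loop: the double-bond atoms are sp², each contributing one p electron; the carbocation has an empty p orbital. The ring is fully conjugated.
Adding the contributions, 4 × 2 = 8 from the double-bond units + 0 from the CH(+) atom = 8.

8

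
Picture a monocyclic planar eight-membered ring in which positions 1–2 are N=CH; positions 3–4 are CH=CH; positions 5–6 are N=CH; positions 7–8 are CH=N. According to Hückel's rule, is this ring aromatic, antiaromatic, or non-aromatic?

Antiaromatic

All ring atoms are sp² and supply a p orbital to the ring (each doubly-bonded ring atom is sp² with one p-orbital electron; each =N– nitrogen is pyridine-type (lone pair in the sp² plane, one electron in the p orbital)); the conjugation is uninterrupted.
Tallying contributions gives 4 × 2 = 8 from the 4 double-bond units.
A 4n π count (8, n = 2) in a planar conjugated ring means antiaromatic.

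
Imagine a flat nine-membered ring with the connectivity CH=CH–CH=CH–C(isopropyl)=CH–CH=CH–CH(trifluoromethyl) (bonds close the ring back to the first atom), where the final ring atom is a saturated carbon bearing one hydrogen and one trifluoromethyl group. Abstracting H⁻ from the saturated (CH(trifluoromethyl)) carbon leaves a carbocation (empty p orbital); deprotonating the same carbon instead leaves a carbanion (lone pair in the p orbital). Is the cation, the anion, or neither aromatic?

The anion

Once that carbon is sp², every ring atom has a p orbital and both ions are fully conjugated.
Cation: 4 × 2 + 0 = 8 π electrons → 4(2), antiaromatic.
Anion: 4 × 2 + 2 = 10 π electrons → 4(2)+2, aromatic.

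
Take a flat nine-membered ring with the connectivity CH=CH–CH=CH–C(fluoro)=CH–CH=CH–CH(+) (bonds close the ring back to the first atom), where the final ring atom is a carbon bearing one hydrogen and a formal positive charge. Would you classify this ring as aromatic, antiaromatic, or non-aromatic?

Antiaromatic

Every ring atom contributes a p orbital perpendicular to the ring (every atom in a ring double bond is sp² and brings one electron to the p orbital; the carbocation has an empty p orbital), so the π system is cyclic and fully conjugated.
Counting π electrons: 4 × 2 = 8 from the double-bond units + 0 from the CH(+) atom = 8.
8 = 4(2); a planar, fully conjugated 4n system is antiaromatic.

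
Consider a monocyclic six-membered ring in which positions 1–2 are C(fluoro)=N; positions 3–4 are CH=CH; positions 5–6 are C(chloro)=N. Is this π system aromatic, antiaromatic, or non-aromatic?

Aromatic

All ring atoms are sp² and supply a p orbital to the ring (every atom in a ring double bond is sp² and brings one electron to the p orbital; each sp² =N– keeps its lone pair in-plane and puts one electron into the π system); the conjugation is uninterrupted.
π-electron count: 3 × 2 = 6 from the 3 double-bond units.
6 = 4(1) + 2, which satisfies Hückel's 4n+2 rule.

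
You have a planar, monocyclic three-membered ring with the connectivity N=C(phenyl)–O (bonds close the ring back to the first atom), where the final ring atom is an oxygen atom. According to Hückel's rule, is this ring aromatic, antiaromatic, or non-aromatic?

Every ring atom contributes a p orbital perpendicular to the ring (the double-bond atoms are sp², each contributing one p electron; the doubly-bonded nitrogens are pyridine-type — their lone pairs lie in the ring plane, leaving one electron in the p orbital; the oxygen donates one lone pair from its p orbital), so the π system is cyclic and fully conjugated.
Adding the contributions, 1 × 2 = 2 from the double-bond unit + 2 from the O atom = 4.
4 is a 4n count (n = 1), so the planar conjugated ring is antiaromatic.

Antiaromatic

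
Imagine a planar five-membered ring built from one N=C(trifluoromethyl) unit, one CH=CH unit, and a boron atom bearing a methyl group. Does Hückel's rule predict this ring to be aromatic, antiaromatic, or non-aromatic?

All ring atoms are sp² and supply a p orbital to the ring (the double-bond atoms are sp², each contributing one p electron; each =N– nitrogen is pyridine-type (lone pair in the sp² plane, one electron in the p orbital); the boron has an empty p orbital); the conjugation is uninterrupted.
Adding the contributions, 2 × 2 = 4 from the double-bond units + 0 from the B(methyl) atom = 4.
4 = 4(1); a planar, fully conjugated 4n system is antiaromatic.

Antiaromatic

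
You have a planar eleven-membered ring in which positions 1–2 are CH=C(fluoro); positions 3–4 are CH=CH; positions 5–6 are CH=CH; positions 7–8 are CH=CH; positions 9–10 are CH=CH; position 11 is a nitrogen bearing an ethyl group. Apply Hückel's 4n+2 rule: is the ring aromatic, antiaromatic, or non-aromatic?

Every ring atom contributes a p orbital perpendicular to the ring (every atom in a ring double bond is sp² and brings one electron to the p orbital; the pyrrole-type nitrogen donates its lone pair from the p orbital), so the π system is cyclic and fully conjugated.
Counting π electrons: 5 × 2 = 10 from the double-bond units + 2 from the N(ethyl) atom = 12.
12 is a 4n count (n = 3), so the planar conjugated ring is antiaromatic.

Antiaromatic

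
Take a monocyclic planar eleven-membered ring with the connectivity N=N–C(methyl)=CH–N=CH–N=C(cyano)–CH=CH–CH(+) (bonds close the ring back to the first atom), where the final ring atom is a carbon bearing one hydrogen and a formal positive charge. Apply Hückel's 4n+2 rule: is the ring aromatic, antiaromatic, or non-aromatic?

Aromatic

Every ring atom contributes a p orbital perpendicular to the ring (every atom in a ring double bond is sp² and brings one electron to the p orbital; each =N– nitrogen is pyridine-type (lone pair in the sp² plane, one electron in the p orbital); the carbocation has an empty p orbital), so the π system is cyclic and fully conjugated.
Counting π electrons: 5 × 2 = 10 from the double-bond units + 0 from the CH(+) atom = 10.
Since 10 = 4·2 + 2, the ring meets the 4n+2 criterion.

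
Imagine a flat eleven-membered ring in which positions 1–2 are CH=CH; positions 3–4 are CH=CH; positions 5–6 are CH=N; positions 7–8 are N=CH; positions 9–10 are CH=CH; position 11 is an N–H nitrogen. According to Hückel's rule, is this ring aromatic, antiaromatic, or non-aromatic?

Check conjugation: the double-bond atoms are sp², each contributing one p electron; each =N– nitrogen is pyridine-type (lone pair in the sp² plane, one electron in the p orbital); the pyrrole-type nitrogen donates its lone pair from the p orbital — every position has a p orbital, so the cyclic π system is continuous.
Adding the contributions, 5 × 2 = 10 from the double-bond units + 2 from the NH atom = 12.
A 4n π count (12, n = 3) in a planar conjugated ring means antiaromatic.

Antiaromatic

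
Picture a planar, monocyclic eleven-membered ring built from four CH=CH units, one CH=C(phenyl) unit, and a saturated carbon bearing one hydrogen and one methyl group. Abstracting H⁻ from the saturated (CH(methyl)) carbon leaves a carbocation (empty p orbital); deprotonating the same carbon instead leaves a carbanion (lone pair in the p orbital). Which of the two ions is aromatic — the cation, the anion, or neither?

The cation

Both ions have a continuous loop of p orbitals — each ring atom is sp².
Cation: 5 × 2 + 0 = 10 π electrons → 4(2)+2, aromatic.
Anion: 5 × 2 + 2 = 12 π electrons → 4(3), antiaromatic.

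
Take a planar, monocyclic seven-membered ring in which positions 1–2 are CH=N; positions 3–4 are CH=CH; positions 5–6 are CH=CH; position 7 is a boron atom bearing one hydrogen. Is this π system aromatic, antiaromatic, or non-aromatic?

The p orbitals form a continuous loop: each doubly-bonded ring atom is sp² with one p-orbital electron; each sp² =N– keeps its lone pair in-plane and puts one electron into the π system; the boron has an empty p orbital. The ring is fully conjugated.
Counting π electrons: 3 × 2 = 6 from the double-bond units + 0 from the BH atom = 6.
With 6 π electrons (n = 1), the Hückel 4n+2 condition holds.

Aromatic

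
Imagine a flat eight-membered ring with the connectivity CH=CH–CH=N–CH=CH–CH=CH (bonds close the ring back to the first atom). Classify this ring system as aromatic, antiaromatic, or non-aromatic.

Antiaromatic

All ring atoms are sp² and supply a p orbital to the ring (each doubly-bonded ring atom is sp² with one p-orbital electron; each =N– nitrogen is pyridine-type (lone pair in the sp² plane, one electron in the p orbital)); the conjugation is uninterrupted.
Tallying contributions gives 4 × 2 = 8 from the 4 double-bond units.
With 8 = 4·2 π electrons, Hückel's rule classifies the planar ring as antiaromatic.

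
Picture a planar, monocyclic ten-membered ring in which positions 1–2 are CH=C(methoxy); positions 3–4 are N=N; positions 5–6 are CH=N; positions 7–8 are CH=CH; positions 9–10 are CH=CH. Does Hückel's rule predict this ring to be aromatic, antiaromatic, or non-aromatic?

The p orbitals form a continuous loop: every atom in a ring double bond is sp² and brings one electron to the p orbital; the doubly-bonded nitrogens are pyridine-type — their lone pairs lie in the ring plane, leaving one electron in the p orbital. The ring is fully conjugated.
Counting π electrons: 5 × 2 = 10 from the 5 double-bond units.
That gives a 4n+2 count (10, n = 2).

Aromatic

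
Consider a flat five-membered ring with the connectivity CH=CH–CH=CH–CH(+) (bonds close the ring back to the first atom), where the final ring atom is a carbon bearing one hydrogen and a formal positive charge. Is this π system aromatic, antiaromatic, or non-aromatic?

Antiaromatic

Every ring atom contributes a p orbital perpendicular to the ring (the double-bond atoms are sp², each contributing one p electron; the carbocation has an empty p orbital), so the π system is cyclic and fully conjugated.
Tallying contributions gives 2 × 2 = 4 from the double-bond units + 0 from the CH(+) atom = 4.
4 = 4(1); a planar, fully conjugated 4n system is antiaromatic.
(This ring is the cyclopentadienyl cation.)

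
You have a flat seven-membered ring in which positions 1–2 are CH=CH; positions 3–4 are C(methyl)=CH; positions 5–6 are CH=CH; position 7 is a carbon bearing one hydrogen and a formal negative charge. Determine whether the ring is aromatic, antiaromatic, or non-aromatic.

Antiaromatic

Every ring atom contributes a p orbital perpendicular to the ring (the double-bond atoms are sp², each contributing one p electron; the carbanion's lone pair occupies the p orbital), so the π system is cyclic and fully conjugated.
Adding the contributions, 3 × 2 = 6 from the double-bond units + 2 from the CH(-) atom = 8.
A 4n π count (8, n = 2) in a planar conjugated ring means antiaromatic.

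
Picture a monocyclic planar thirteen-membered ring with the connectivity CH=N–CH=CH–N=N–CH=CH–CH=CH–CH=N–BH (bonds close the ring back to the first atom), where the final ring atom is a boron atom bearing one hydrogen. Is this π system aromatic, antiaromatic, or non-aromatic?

Check conjugation: each doubly-bonded ring atom is sp² with one p-orbital electron; each sp² =N– keeps its lone pair in-plane and puts one electron into the π system; the boron has an empty p orbital — every position has a p orbital, so the cyclic π system is continuous.
Counting π electrons: 6 × 2 = 12 from the double-bond units + 0 from the BH atom = 12.
A 4n π count (12, n = 3) in a planar conjugated ring means antiaromatic.

Antiaromatic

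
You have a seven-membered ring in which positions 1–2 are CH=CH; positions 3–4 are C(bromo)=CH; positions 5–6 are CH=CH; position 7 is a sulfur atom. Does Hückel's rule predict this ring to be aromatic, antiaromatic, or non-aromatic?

Antiaromatic

The p orbitals form a continuous loop: every atom in a ring double bond is sp² and brings one electron to the p orbital; the sulfur donates one lone pair from its p orbital. The ring is fully conjugated.
π-electron count: 3 × 2 = 6 from the double-bond units + 2 from the S atom = 8.
8 = 4(2); a planar, fully conjugated 4n system is antiaromatic.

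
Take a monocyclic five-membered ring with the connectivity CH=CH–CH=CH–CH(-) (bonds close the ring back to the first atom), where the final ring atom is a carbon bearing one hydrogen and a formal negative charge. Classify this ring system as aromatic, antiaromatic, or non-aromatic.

Aromatic

Every ring atom contributes a p orbital perpendicular to the ring (the double-bond atoms are sp², each contributing one p electron; the carbanion's lone pair occupies the p orbital), so the π system is cyclic and fully conjugated.
Counting π electrons: 2 × 2 = 4 from the double-bond units + 2 from the CH(-) atom = 6.
6 = 4(1) + 2, which satisfies Hückel's 4n+2 rule.
(The species described is the cyclopentadienyl anion.)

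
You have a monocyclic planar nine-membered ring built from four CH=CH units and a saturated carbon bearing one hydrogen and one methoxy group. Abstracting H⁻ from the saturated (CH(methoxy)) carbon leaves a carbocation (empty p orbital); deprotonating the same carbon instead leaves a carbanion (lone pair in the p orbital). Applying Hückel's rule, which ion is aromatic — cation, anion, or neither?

In both ions every ring atom is sp² and contributes a p orbital, so both rings are fully conjugated.
Cation: 4 × 2 + 0 = 8 π electrons → 4(2), antiaromatic.
Anion: 4 × 2 + 2 = 10 π electrons → 4(2)+2, aromatic.

The anion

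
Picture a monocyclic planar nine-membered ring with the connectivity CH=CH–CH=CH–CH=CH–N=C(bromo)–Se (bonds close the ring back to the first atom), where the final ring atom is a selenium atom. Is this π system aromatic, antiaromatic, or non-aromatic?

Aromatic

Every ring atom contributes a p orbital perpendicular to the ring (each doubly-bonded ring atom is sp² with one p-orbital electron; each =N– nitrogen is pyridine-type (lone pair in the sp² plane, one electron in the p orbital); the selenium donates one lone pair from its p orbital), so the π system is cyclic and fully conjugated.
Counting π electrons: 4 × 2 = 8 from the double-bond units + 2 from the Se atom = 10.
With 10 π electrons (n = 2), the Hückel 4n+2 condition holds.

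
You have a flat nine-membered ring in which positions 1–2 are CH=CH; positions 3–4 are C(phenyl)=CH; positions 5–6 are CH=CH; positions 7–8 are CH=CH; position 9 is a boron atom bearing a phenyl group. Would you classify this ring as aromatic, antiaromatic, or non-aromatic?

Every ring atom contributes a p orbital perpendicular to the ring (the double-bond atoms are sp², each contributing one p electron; the boron has an empty p orbital), so the π system is cyclic and fully conjugated.
Counting π electrons: 4 × 2 = 8 from the double-bond units + 0 from the B(phenyl) atom = 8.
8 = 4(2); a planar, fully conjugated 4n system is antiaromatic.

Antiaromatic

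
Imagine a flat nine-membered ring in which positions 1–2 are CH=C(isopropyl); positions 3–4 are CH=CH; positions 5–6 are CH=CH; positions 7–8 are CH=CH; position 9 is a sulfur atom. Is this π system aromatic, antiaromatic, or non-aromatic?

Aromatic

Check conjugation: every atom in a ring double bond is sp² and brings one electron to the p orbital; the sulfur donates one lone pair from its p orbital — every position has a p orbital, so the cyclic π system is continuous.
Tallying contributions gives 4 × 2 = 8 from the double-bond units + 2 from the S atom = 10.
Since 10 = 4·2 + 2, the ring meets the 4n+2 criterion.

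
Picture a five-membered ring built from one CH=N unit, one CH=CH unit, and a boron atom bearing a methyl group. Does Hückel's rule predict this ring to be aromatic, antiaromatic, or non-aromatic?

Check conjugation: every atom in a ring double bond is sp² and brings one electron to the p orbital; each =N– nitrogen is pyridine-type (lone pair in the sp² plane, one electron in the p orbital); the boron has an empty p orbital — every position has a p orbital, so the cyclic π system is continuous.
Adding the contributions, 2 × 2 = 4 from the double-bond units + 0 from the B(methyl) atom = 4.
With 4 = 4·1 π electrons, Hückel's rule classifies the planar ring as antiaromatic.

Antiaromatic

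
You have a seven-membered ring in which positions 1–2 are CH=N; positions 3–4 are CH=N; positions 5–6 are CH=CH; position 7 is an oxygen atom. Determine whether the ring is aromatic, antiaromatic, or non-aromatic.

Check conjugation: every atom in a ring double bond is sp² and brings one electron to the p orbital; each sp² =N– keeps its lone pair in-plane and puts one electron into the π system; the oxygen donates one lone pair from its p orbital — every position has a p orbital, so the cyclic π system is continuous.
π-electron count: 3 × 2 = 6 from the double-bond units + 2 from the O atom = 8.
8 is a 4n count (n = 2), so the planar conjugated ring is antiaromatic.

Antiaromatic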